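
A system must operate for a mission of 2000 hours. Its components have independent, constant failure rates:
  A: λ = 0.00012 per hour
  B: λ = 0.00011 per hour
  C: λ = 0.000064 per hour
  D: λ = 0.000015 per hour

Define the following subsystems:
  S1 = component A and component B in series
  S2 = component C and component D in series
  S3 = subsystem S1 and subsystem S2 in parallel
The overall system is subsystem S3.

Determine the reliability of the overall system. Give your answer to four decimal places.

R(A) = exp(−0.00012 × 2000) = 0.786628
R(B) = exp(−0.00011 × 2000) = 0.802519
R(C) = exp(−0.000064 × 2000) = 0.879853
R(D) = exp(−0.000015 × 2000) = 0.970446
Series (A and B): 0.786628 × 0.802519 = 0.631284
Series (C and D): 0.879853 × 0.970446 = 0.853850
Parallel ([0.631284] and [0.853850]): 1 − (1 − 0.631284)(1 − 0.853850) = 0.9461

0.9461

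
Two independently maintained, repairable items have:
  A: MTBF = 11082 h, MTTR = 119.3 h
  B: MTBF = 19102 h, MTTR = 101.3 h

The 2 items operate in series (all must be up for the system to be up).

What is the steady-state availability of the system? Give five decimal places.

0.98413

A(A) = MTBF/(MTBF+MTTR) = 11082/(11082+119.3) = 0.989349
A(B) = MTBF/(MTBF+MTTR) = 19102/(19102+101.3) = 0.994725
Series availability: 0.989349 × 0.994725 = 0.98413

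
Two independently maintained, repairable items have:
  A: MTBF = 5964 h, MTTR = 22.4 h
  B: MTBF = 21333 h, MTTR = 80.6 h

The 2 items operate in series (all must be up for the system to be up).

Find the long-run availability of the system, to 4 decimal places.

0.9925

A(A) = MTBF/(MTBF+MTTR) = 5964/(5964+22.4) = 0.996258
A(B) = MTBF/(MTBF+MTTR) = 21333/(21333+80.6) = 0.996236
Series availability: 0.996258 × 0.996236 = 0.9925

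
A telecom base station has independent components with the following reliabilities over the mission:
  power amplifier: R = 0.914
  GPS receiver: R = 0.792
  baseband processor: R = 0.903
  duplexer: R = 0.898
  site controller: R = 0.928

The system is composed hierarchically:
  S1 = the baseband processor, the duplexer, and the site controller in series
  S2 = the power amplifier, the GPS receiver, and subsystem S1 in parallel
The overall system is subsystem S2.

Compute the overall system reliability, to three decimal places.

0.996

Series (baseband processor, duplexer, and site controller): 0.90300 × 0.89800 × 0.92800 = 0.75251
Parallel (power amplifier, GPS receiver, and [0.75251]): 1 − (1 − 0.91400)(1 − 0.79200)(1 − 0.75251) = 0.996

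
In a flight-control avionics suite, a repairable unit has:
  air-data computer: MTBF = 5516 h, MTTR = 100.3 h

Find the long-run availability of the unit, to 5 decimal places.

A(air-data computer) = MTBF/(MTBF+MTTR) = 5516/(5516+100.3) = 0.98214

0.98214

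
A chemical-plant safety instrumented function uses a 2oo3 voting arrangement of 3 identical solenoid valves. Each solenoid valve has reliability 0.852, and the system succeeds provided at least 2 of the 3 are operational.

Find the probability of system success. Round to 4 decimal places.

R = Σ_{i=2}^{3} C(3,i) p^i (1−p)^{3−i} with p = 0.852
C(3,2)·0.852^2·0.148^1 = 0.322301
C(3,3)·0.852^3·0.148^0 = 0.618470
Sum = 0.9408

0.9408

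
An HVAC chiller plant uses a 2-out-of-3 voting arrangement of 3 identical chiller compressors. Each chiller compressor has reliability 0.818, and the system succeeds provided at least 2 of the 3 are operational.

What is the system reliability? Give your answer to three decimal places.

R = Σ_{i=2}^{3} C(3,i) p^i (1−p)^{3−i} with p = 0.818
C(3,2)·0.818^2·0.182^1 = 0.36534
C(3,3)·0.818^3·0.182^0 = 0.54734
Sum = 0.913

0.913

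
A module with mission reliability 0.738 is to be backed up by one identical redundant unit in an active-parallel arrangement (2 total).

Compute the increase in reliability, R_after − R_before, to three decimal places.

R_before = 0.738
R_after = 1 − (1 − 0.738)^2 = 0.931
ΔR = 0.931 − 0.738 = 0.193

0.193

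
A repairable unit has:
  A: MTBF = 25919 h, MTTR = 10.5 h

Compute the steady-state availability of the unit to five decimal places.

A(A) = MTBF/(MTBF+MTTR) = 25919/(25919+10.5) = 0.99960

0.99960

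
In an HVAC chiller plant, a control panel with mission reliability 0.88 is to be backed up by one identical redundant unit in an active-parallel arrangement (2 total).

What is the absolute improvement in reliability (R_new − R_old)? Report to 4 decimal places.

0.1056

R_before = 0.88
R_after = 1 − (1 − 0.88)^2 = 0.9856
ΔR = 0.9856 − 0.88 = 0.1056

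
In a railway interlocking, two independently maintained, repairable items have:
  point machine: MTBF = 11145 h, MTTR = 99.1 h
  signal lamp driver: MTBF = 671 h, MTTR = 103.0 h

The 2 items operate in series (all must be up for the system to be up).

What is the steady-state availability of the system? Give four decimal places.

0.8593

A(point machine) = MTBF/(MTBF+MTTR) = 11145/(11145+99.1) = 0.991186
A(signal lamp driver) = MTBF/(MTBF+MTTR) = 671/(671+103.0) = 0.866925
Series availability: 0.991186 × 0.866925 = 0.8593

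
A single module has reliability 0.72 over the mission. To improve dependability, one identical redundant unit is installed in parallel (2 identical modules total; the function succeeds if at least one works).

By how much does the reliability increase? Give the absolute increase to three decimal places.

0.202

R_before = 0.72
R_after = 1 − (1 − 0.72)^2 = 0.922
ΔR = 0.922 − 0.72 = 0.202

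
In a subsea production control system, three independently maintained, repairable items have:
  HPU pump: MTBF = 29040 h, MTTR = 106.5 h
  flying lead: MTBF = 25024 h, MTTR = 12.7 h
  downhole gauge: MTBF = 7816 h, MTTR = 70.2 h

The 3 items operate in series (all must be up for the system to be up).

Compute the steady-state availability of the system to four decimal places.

A(HPU pump) = MTBF/(MTBF+MTTR) = 29040/(29040+106.5) = 0.996346
A(flying lead) = MTBF/(MTBF+MTTR) = 25024/(25024+12.7) = 0.999493
A(downhole gauge) = MTBF/(MTBF+MTTR) = 7816/(7816+70.2) = 0.991098
Series availability: 0.996346 × 0.999493 × 0.991098 = 0.9870

0.9870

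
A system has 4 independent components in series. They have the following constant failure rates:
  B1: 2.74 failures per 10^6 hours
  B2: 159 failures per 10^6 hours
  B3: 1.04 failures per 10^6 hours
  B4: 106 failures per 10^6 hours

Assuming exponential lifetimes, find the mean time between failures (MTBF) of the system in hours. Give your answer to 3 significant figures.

Series of exponential components: λ_sys = Σ λ_i
λ_sys = 0.00000274 + 0.000159 + 0.00000104 + 0.000106 = 2.6878e-04 /h
MTBF = 1 / λ_sys = 3720 h

3720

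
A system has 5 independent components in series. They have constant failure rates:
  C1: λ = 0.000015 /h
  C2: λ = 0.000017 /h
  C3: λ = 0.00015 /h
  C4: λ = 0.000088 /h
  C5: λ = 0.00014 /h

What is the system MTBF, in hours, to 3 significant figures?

2440

Series of exponential components: λ_sys = Σ λ_i
λ_sys = 0.000015 + 0.000017 + 0.00015 + 0.000088 + 0.00014 = 4.1000e-04 /h
MTBF = 1 / λ_sys = 2440 h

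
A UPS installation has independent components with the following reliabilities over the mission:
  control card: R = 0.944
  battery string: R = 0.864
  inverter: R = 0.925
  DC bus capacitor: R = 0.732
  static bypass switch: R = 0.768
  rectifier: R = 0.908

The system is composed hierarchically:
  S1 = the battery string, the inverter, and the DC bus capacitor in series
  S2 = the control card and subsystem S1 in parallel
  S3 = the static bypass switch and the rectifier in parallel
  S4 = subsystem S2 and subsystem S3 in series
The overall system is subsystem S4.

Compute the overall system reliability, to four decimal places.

Series (battery string, inverter, and DC bus capacitor): 0.864000 × 0.925000 × 0.732000 = 0.585014
Parallel (control card and [0.585014]): 1 − (1 − 0.944000)(1 − 0.585014) = 0.976761
Parallel (static bypass switch and rectifier): 1 − (1 − 0.768000)(1 − 0.908000) = 0.978656
Series ([0.976761] and [0.978656]): 0.976761 × 0.978656 = 0.9559

0.9559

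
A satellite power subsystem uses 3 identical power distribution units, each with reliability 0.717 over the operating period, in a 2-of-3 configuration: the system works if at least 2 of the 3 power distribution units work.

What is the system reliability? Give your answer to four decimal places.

R = Σ_{i=2}^{3} C(3,i) p^i (1−p)^{3−i} with p = 0.717
C(3,2)·0.717^2·0.283^1 = 0.436462
C(3,3)·0.717^3·0.283^0 = 0.368602
Sum = 0.8051

0.8051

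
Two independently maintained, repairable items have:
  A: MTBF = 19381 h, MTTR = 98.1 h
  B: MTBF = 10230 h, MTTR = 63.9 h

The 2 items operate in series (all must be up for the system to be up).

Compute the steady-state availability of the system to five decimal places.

0.98879

A(A) = MTBF/(MTBF+MTTR) = 19381/(19381+98.1) = 0.994964
A(B) = MTBF/(MTBF+MTTR) = 10230/(10230+63.9) = 0.993792
Series availability: 0.994964 × 0.993792 = 0.98879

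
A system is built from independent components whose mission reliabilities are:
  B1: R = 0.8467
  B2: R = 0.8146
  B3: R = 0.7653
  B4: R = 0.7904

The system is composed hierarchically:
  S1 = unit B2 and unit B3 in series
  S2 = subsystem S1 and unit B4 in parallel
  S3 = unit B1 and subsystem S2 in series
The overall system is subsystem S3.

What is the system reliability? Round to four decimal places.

Series (B2 and B3): 0.814600 × 0.765300 = 0.623413
Parallel ([0.623413] and B4): 1 − (1 − 0.623413)(1 − 0.790400) = 0.921067
Series (B1 and [0.921067]): 0.846700 × 0.921067 = 0.7799

0.7799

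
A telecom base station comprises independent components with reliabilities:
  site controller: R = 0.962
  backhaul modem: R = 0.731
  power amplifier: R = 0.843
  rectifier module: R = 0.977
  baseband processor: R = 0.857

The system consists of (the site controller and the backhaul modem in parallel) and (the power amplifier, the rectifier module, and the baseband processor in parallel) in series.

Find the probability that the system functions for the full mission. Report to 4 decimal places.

0.9893

Parallel (site controller and backhaul modem): 1 − (1 − 0.962000)(1 − 0.731000) = 0.989778
Parallel (power amplifier, rectifier module, and baseband processor): 1 − (1 − 0.843000)(1 − 0.977000)(1 − 0.857000) = 0.999484
Series ([0.989778] and [0.999484]): 0.989778 × 0.999484 = 0.9893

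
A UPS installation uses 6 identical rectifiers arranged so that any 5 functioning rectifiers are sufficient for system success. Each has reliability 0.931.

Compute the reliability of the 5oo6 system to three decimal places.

R = Σ_{i=5}^{6} C(6,i) p^i (1−p)^{6−i} with p = 0.931
C(6,5)·0.931^5·0.069^1 = 0.28957
C(6,6)·0.931^6·0.069^0 = 0.65118
Sum = 0.941

0.941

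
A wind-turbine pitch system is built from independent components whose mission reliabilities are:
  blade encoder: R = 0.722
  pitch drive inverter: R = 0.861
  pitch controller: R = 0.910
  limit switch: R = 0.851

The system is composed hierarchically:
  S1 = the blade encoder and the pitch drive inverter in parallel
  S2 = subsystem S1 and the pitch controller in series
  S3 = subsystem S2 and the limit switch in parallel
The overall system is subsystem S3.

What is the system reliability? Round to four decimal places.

0.9814

Parallel (blade encoder and pitch drive inverter): 1 − (1 − 0.722000)(1 − 0.861000) = 0.961358
Series ([0.961358] and pitch controller): 0.961358 × 0.910000 = 0.874836
Parallel ([0.874836] and limit switch): 1 − (1 − 0.874836)(1 − 0.851000) = 0.9814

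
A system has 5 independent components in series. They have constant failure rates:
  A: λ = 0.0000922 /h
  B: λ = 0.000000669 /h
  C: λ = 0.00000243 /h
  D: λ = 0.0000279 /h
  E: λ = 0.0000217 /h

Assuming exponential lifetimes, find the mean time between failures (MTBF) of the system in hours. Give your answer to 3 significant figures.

6900

Series of exponential components: λ_sys = Σ λ_i
λ_sys = 0.0000922 + 0.000000669 + 0.00000243 + 0.0000279 + 0.0000217 = 1.4490e-04 /h
MTBF = 1 / λ_sys = 6900 h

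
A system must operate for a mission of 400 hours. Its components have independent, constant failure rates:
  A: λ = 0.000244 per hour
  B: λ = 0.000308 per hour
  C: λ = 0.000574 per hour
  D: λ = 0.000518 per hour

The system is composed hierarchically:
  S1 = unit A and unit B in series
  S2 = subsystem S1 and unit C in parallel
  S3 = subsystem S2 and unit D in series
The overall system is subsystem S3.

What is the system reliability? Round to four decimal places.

0.7798

R(A) = exp(−0.000244 × 400) = 0.907012
R(B) = exp(−0.000308 × 400) = 0.884087
R(C) = exp(−0.000574 × 400) = 0.794851
R(D) = exp(−0.000518 × 400) = 0.812857
Series (A and B): 0.907012 × 0.884087 = 0.801878
Parallel ([0.801878] and C): 1 − (1 − 0.801878)(1 − 0.794851) = 0.959355
Series ([0.959355] and D): 0.959355 × 0.812857 = 0.7798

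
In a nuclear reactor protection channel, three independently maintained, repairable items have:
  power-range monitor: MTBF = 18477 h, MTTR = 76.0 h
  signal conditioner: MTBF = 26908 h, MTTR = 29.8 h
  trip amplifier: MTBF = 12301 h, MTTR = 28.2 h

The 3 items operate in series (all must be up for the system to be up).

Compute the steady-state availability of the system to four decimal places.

0.9925

A(power-range monitor) = MTBF/(MTBF+MTTR) = 18477/(18477+76.0) = 0.995904
A(signal conditioner) = MTBF/(MTBF+MTTR) = 26908/(26908+29.8) = 0.998894
A(trip amplifier) = MTBF/(MTBF+MTTR) = 12301/(12301+28.2) = 0.997713
Series availability: 0.995904 × 0.998894 × 0.997713 = 0.9925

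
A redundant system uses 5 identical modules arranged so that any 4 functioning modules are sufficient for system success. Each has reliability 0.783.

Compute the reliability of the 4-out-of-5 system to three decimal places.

R = Σ_{i=4}^{5} C(5,i) p^i (1−p)^{5−i} with p = 0.783
C(5,4)·0.783^4·0.217^1 = 0.40783
C(5,5)·0.783^5·0.217^0 = 0.29431
Sum = 0.702

0.702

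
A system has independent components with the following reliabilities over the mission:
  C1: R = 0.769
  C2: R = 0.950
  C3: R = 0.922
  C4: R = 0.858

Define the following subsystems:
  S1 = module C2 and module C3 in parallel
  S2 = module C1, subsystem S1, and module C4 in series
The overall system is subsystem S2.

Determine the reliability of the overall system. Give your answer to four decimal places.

0.6572

Parallel (C2 and C3): 1 − (1 − 0.950000)(1 − 0.922000) = 0.996100
Series (C1, [0.996100], and C4): 0.769000 × 0.996100 × 0.858000 = 0.6572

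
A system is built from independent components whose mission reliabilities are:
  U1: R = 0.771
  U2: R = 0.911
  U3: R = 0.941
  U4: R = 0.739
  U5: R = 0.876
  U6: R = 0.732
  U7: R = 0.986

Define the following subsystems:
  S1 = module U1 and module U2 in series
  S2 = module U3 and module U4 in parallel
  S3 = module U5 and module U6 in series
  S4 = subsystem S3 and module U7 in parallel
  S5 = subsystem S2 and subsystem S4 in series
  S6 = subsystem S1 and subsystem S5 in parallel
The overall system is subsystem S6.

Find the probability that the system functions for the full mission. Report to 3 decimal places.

Series (U1 and U2): 0.77100 × 0.91100 = 0.70238
Parallel (U3 and U4): 1 − (1 − 0.94100)(1 − 0.73900) = 0.98460
Series (U5 and U6): 0.87600 × 0.73200 = 0.64123
Parallel ([0.64123] and U7): 1 − (1 − 0.64123)(1 − 0.98600) = 0.99498
Series ([0.98460] and [0.99498]): 0.98460 × 0.99498 = 0.97966
Parallel ([0.70238] and [0.97966]): 1 − (1 − 0.70238)(1 − 0.97966) = 0.994

0.994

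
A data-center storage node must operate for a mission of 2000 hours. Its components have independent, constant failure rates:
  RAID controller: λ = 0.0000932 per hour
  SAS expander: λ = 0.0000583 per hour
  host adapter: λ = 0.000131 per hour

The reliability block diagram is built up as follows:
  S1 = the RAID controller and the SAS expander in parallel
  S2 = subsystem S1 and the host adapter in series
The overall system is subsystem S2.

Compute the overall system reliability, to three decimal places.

0.755

R(RAID controller) = exp(−0.0000932 × 2000) = 0.82994
R(SAS expander) = exp(−0.0000583 × 2000) = 0.88994
R(host adapter) = exp(−0.000131 × 2000) = 0.76951
Parallel (RAID controller and SAS expander): 1 − (1 − 0.82994)(1 − 0.88994) = 0.98128
Series ([0.98128] and host adapter): 0.98128 × 0.76951 = 0.755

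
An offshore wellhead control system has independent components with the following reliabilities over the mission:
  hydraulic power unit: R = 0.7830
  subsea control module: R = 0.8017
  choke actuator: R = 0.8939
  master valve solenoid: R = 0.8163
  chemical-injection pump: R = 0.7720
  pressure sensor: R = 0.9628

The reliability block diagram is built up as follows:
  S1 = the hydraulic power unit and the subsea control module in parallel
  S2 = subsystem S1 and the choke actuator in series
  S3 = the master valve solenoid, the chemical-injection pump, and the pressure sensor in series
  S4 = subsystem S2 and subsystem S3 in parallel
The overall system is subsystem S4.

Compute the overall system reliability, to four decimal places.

0.9431

Parallel (hydraulic power unit and subsea control module): 1 − (1 − 0.783000)(1 − 0.801700) = 0.956969
Series ([0.956969] and choke actuator): 0.956969 × 0.893900 = 0.855435
Series (master valve solenoid, chemical-injection pump, and pressure sensor): 0.816300 × 0.772000 × 0.962800 = 0.606741
Parallel ([0.855435] and [0.606741]): 1 − (1 − 0.855435)(1 − 0.606741) = 0.9431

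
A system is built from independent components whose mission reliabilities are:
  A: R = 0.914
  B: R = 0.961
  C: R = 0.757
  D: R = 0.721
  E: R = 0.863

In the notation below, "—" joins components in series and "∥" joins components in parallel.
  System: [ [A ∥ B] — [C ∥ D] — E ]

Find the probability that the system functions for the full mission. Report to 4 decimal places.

0.8018

Parallel (A and B): 1 − (1 − 0.914000)(1 − 0.961000) = 0.996646
Parallel (C and D): 1 − (1 − 0.757000)(1 − 0.721000) = 0.932203
Series ([0.996646], [0.932203], and E): 0.996646 × 0.932203 × 0.863000 = 0.8018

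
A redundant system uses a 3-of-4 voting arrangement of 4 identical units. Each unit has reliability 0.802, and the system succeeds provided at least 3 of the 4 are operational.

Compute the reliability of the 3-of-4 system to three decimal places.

R = Σ_{i=3}^{4} C(4,i) p^i (1−p)^{4−i} with p = 0.802
C(4,3)·0.802^3·0.198^1 = 0.40855
C(4,4)·0.802^4·0.198^0 = 0.41371
Sum = 0.822

0.822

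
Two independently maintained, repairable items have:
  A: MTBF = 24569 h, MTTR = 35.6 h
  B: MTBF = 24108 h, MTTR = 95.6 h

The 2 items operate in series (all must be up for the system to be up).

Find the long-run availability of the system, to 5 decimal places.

0.99461

A(A) = MTBF/(MTBF+MTTR) = 24569/(24569+35.6) = 0.998553
A(B) = MTBF/(MTBF+MTTR) = 24108/(24108+95.6) = 0.996050
Series availability: 0.998553 × 0.996050 = 0.99461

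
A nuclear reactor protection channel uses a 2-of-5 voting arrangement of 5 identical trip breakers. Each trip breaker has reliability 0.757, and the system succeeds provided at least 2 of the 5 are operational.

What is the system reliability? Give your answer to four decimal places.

0.9860

R = Σ_{i=2}^{5} C(5,i) p^i (1−p)^{5−i} with p = 0.757
C(5,2)·0.757^2·0.243^3 = 0.082226
C(5,3)·0.757^3·0.243^2 = 0.256153
C(5,4)·0.757^4·0.243^1 = 0.398988
C(5,5)·0.757^5·0.243^0 = 0.248588
Sum = 0.9860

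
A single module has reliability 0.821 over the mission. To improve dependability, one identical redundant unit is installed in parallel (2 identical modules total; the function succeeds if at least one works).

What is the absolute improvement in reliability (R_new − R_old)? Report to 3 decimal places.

0.147

R_before = 0.821
R_after = 1 − (1 − 0.821)^2 = 0.968
ΔR = 0.968 − 0.821 = 0.147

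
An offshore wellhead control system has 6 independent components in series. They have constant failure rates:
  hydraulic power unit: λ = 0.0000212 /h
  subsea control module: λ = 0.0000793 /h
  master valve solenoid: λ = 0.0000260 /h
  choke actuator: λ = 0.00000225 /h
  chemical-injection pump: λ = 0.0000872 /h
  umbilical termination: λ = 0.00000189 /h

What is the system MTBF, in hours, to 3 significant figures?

Series of exponential components: λ_sys = Σ λ_i
λ_sys = 0.0000212 + 0.0000793 + 0.0000260 + 0.00000225 + 0.0000872 + 0.00000189 = 2.1784e-04 /h
MTBF = 1 / λ_sys = 4590 h

4590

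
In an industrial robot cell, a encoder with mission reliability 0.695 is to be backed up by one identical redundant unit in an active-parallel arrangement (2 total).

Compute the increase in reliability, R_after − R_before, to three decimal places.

0.212

R_before = 0.695
R_after = 1 − (1 − 0.695)^2 = 0.907
ΔR = 0.907 − 0.695 = 0.212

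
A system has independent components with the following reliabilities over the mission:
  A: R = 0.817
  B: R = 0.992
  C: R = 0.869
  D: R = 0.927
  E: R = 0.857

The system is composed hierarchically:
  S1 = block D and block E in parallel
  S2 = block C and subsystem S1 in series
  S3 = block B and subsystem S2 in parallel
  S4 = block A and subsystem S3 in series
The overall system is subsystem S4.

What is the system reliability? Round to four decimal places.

0.8161

Parallel (D and E): 1 − (1 − 0.927000)(1 − 0.857000) = 0.989561
Series (C and [0.989561]): 0.869000 × 0.989561 = 0.859929
Parallel (B and [0.859929]): 1 − (1 − 0.992000)(1 − 0.859929) = 0.998879
Series (A and [0.998879]): 0.817000 × 0.998879 = 0.8161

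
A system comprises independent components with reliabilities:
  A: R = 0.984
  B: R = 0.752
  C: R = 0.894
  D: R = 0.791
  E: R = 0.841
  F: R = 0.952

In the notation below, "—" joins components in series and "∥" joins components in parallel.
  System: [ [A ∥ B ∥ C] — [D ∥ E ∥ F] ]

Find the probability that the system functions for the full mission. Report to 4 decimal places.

0.9980

Parallel (A, B, and C): 1 − (1 − 0.984000)(1 − 0.752000)(1 − 0.894000) = 0.999579
Parallel (D, E, and F): 1 − (1 − 0.791000)(1 − 0.841000)(1 − 0.952000) = 0.998405
Series ([0.999579] and [0.998405]): 0.999579 × 0.998405 = 0.9980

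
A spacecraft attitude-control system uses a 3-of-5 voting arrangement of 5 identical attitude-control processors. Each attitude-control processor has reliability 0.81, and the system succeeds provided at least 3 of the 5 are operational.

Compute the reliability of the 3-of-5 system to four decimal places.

R = Σ_{i=3}^{5} C(5,i) p^i (1−p)^{5−i} with p = 0.81
C(5,3)·0.81^3·0.19^2 = 0.191850
C(5,4)·0.81^4·0.19^1 = 0.408944
C(5,5)·0.81^5·0.19^0 = 0.348678
Sum = 0.9495

0.9495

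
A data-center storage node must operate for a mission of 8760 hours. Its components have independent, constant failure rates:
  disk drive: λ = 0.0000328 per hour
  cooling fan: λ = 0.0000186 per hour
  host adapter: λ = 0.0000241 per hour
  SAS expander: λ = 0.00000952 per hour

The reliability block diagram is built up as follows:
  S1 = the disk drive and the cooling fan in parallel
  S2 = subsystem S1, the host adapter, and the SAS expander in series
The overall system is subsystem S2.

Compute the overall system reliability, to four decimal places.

0.7169

R(disk drive) = exp(−0.0000328 × 8760) = 0.750266
R(cooling fan) = exp(−0.0000186 × 8760) = 0.849646
R(host adapter) = exp(−0.0000241 × 8760) = 0.809680
R(SAS expander) = exp(−0.00000952 × 8760) = 0.919987
Parallel (disk drive and cooling fan): 1 − (1 − 0.750266)(1 − 0.849646) = 0.962451
Series ([0.962451], host adapter, and SAS expander): 0.962451 × 0.809680 × 0.919987 = 0.7169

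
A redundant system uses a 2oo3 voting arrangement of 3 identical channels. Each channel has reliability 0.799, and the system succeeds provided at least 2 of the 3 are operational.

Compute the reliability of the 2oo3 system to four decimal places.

R = Σ_{i=2}^{3} C(3,i) p^i (1−p)^{3−i} with p = 0.799
C(3,2)·0.799^2·0.201^1 = 0.384956
C(3,3)·0.799^3·0.201^0 = 0.510082
Sum = 0.8950

0.8950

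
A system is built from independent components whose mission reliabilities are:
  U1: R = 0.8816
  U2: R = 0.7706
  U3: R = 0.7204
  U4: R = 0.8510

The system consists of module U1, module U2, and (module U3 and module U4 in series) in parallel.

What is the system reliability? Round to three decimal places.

Series (U3 and U4): 0.72040 × 0.85100 = 0.61306
Parallel (U1, U2, and [0.61306]): 1 − (1 − 0.88160)(1 − 0.77060)(1 − 0.61306) = 0.989

0.989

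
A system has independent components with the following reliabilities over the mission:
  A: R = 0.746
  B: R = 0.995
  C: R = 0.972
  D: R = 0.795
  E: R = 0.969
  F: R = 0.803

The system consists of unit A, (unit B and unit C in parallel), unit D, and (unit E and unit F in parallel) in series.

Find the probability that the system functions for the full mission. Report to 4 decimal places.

0.5894

Parallel (B and C): 1 − (1 − 0.995000)(1 − 0.972000) = 0.999860
Parallel (E and F): 1 − (1 − 0.969000)(1 − 0.803000) = 0.993893
Series (A, [0.999860], D, and [0.993893]): 0.746000 × 0.999860 × 0.795000 × 0.993893 = 0.5894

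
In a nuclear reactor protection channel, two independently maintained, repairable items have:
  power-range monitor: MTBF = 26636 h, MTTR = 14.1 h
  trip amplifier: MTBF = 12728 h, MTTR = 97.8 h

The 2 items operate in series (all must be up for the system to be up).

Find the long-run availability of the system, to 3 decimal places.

0.992

A(power-range monitor) = MTBF/(MTBF+MTTR) = 26636/(26636+14.1) = 0.999471
A(trip amplifier) = MTBF/(MTBF+MTTR) = 12728/(12728+97.8) = 0.992375
Series availability: 0.999471 × 0.992375 = 0.992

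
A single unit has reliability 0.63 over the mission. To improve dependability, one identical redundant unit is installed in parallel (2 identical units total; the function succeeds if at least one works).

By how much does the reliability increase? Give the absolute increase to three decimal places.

0.233

R_before = 0.63
R_after = 1 − (1 − 0.63)^2 = 0.863
ΔR = 0.863 − 0.63 = 0.233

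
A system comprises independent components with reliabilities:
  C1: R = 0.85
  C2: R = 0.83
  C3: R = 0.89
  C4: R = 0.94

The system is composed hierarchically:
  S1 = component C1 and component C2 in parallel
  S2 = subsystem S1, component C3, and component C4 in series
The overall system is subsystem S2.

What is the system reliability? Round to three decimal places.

0.815

Parallel (C1 and C2): 1 − (1 − 0.85000)(1 − 0.83000) = 0.97450
Series ([0.97450], C3, and C4): 0.97450 × 0.89000 × 0.94000 = 0.815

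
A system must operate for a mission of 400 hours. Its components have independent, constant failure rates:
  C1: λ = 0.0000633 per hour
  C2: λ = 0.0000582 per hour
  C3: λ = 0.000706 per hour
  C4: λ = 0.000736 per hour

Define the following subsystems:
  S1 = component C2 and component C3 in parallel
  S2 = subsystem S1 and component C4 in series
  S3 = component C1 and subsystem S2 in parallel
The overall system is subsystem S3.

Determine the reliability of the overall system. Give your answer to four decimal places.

R(C1) = exp(−0.0000633 × 400) = 0.974998
R(C2) = exp(−0.0000582 × 400) = 0.976989
R(C3) = exp(−0.000706 × 400) = 0.753972
R(C4) = exp(−0.000736 × 400) = 0.744978
Parallel (C2 and C3): 1 − (1 − 0.976989)(1 − 0.753972) = 0.994339
Series ([0.994339] and C4): 0.994339 × 0.744978 = 0.740761
Parallel (C1 and [0.740761]): 1 − (1 − 0.974998)(1 − 0.740761) = 0.9935

0.9935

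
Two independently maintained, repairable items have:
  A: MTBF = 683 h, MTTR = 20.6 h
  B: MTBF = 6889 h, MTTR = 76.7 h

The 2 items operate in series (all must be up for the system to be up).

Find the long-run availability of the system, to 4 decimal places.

A(A) = MTBF/(MTBF+MTTR) = 683/(683+20.6) = 0.970722
A(B) = MTBF/(MTBF+MTTR) = 6889/(6889+76.7) = 0.988989
Series availability: 0.970722 × 0.988989 = 0.9600

0.9600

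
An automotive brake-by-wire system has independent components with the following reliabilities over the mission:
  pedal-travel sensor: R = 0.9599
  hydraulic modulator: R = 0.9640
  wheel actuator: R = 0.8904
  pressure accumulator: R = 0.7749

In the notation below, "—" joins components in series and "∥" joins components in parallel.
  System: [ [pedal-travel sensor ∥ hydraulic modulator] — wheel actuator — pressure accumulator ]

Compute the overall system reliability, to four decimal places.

Parallel (pedal-travel sensor and hydraulic modulator): 1 − (1 − 0.959900)(1 − 0.964000) = 0.998556
Series ([0.998556], wheel actuator, and pressure accumulator): 0.998556 × 0.890400 × 0.774900 = 0.6890

0.6890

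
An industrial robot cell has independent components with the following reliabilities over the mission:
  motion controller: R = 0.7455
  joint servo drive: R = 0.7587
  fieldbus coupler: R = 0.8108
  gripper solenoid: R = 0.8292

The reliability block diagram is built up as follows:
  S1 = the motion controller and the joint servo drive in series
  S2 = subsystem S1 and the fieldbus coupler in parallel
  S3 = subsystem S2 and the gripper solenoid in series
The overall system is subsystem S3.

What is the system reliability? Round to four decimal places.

0.7611

Series (motion controller and joint servo drive): 0.745500 × 0.758700 = 0.565611
Parallel ([0.565611] and fieldbus coupler): 1 − (1 − 0.565611)(1 − 0.810800) = 0.917814
Series ([0.917814] and gripper solenoid): 0.917814 × 0.829200 = 0.7611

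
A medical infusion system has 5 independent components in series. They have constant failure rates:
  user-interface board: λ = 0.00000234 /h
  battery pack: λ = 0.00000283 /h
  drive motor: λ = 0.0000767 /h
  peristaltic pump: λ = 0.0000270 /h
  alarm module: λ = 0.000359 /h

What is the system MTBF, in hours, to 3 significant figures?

Series of exponential components: λ_sys = Σ λ_i
λ_sys = 0.00000234 + 0.00000283 + 0.0000767 + 0.0000270 + 0.000359 = 4.6787e-04 /h
MTBF = 1 / λ_sys = 2140 h

2140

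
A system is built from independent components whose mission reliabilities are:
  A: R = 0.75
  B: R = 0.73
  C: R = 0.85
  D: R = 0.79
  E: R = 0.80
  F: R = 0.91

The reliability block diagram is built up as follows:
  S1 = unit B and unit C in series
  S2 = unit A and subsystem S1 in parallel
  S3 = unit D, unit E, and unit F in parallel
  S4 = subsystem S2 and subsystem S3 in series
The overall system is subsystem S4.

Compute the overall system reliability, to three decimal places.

Series (B and C): 0.73000 × 0.85000 = 0.62050
Parallel (A and [0.62050]): 1 − (1 − 0.75000)(1 − 0.62050) = 0.90513
Parallel (D, E, and F): 1 − (1 − 0.79000)(1 − 0.80000)(1 − 0.91000) = 0.99622
Series ([0.90513] and [0.99622]): 0.90513 × 0.99622 = 0.902

0.902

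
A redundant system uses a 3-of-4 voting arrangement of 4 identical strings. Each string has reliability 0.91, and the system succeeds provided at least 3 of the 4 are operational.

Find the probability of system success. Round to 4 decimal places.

0.9570

R = Σ_{i=3}^{4} C(4,i) p^i (1−p)^{4−i} with p = 0.91
C(4,3)·0.91^3·0.09^1 = 0.271286
C(4,4)·0.91^4·0.09^0 = 0.685750
Sum = 0.9570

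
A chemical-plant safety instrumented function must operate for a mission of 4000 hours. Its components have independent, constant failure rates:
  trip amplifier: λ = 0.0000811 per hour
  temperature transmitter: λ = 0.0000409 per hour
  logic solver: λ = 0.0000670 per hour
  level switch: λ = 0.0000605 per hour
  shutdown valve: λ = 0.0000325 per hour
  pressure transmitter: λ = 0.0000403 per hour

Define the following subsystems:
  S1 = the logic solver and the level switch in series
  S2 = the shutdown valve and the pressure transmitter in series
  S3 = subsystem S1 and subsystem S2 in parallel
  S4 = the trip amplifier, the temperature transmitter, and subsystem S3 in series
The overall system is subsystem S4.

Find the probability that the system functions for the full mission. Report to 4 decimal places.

R(trip amplifier) = exp(−0.0000811 × 4000) = 0.722961
R(temperature transmitter) = exp(−0.0000409 × 4000) = 0.849082
R(logic solver) = exp(−0.0000670 × 4000) = 0.764908
R(level switch) = exp(−0.0000605 × 4000) = 0.785056
R(shutdown valve) = exp(−0.0000325 × 4000) = 0.878095
R(pressure transmitter) = exp(−0.0000403 × 4000) = 0.851122
Series (logic solver and level switch): 0.764908 × 0.785056 = 0.600496
Series (shutdown valve and pressure transmitter): 0.878095 × 0.851122 = 0.747366
Parallel ([0.600496] and [0.747366]): 1 − (1 − 0.600496)(1 − 0.747366) = 0.899072
Series (trip amplifier, temperature transmitter, and [0.899072]): 0.722961 × 0.849082 × 0.899072 = 0.5519

0.5519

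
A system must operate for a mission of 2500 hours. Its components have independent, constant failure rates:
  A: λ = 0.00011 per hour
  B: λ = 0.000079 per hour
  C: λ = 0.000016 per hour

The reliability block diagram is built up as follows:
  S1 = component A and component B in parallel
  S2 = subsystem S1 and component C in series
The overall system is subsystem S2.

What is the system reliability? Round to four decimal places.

0.9194

R(A) = exp(−0.00011 × 2500) = 0.759572
R(B) = exp(−0.000079 × 2500) = 0.820780
R(C) = exp(−0.000016 × 2500) = 0.960789
Parallel (A and B): 1 − (1 − 0.759572)(1 − 0.820780) = 0.956910
Series ([0.956910] and C): 0.956910 × 0.960789 = 0.9194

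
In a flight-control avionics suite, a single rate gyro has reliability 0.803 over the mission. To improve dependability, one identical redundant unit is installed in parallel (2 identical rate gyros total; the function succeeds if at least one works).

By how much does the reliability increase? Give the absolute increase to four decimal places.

0.1582

R_before = 0.803
R_after = 1 − (1 − 0.803)^2 = 0.9612
ΔR = 0.9612 − 0.803 = 0.1582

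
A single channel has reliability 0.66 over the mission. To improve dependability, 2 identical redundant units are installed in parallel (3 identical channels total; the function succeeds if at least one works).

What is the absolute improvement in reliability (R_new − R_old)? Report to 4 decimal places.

R_before = 0.66
R_after = 1 − (1 − 0.66)^3 = 0.9607
ΔR = 0.9607 − 0.66 = 0.3007

0.3007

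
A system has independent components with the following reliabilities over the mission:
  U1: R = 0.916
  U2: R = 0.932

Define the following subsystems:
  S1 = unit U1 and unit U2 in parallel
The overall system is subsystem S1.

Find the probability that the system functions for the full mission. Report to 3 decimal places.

0.994

Parallel (U1 and U2): 1 − (1 − 0.91600)(1 − 0.93200) = 0.994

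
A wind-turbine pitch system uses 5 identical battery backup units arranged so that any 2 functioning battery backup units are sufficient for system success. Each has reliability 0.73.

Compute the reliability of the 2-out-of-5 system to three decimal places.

0.979

R = Σ_{i=2}^{5} C(5,i) p^i (1−p)^{5−i} with p = 0.73
C(5,2)·0.73^2·0.27^3 = 0.10489
C(5,3)·0.73^3·0.27^2 = 0.28359
C(5,4)·0.73^4·0.27^1 = 0.38338
C(5,5)·0.73^5·0.27^0 = 0.20731
Sum = 0.979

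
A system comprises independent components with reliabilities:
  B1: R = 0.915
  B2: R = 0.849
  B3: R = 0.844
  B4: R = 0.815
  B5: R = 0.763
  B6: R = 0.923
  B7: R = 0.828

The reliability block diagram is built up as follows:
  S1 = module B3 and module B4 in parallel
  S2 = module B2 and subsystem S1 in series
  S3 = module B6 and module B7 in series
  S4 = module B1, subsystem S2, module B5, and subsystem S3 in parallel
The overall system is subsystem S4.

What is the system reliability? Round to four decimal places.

Parallel (B3 and B4): 1 − (1 − 0.844000)(1 − 0.815000) = 0.971140
Series (B2 and [0.971140]): 0.849000 × 0.971140 = 0.824498
Series (B6 and B7): 0.923000 × 0.828000 = 0.764244
Parallel (B1, [0.824498], B5, and [0.764244]): 1 − (1 − 0.915000)(1 − 0.824498)(1 − 0.763000)(1 − 0.764244) = 0.9992

0.9992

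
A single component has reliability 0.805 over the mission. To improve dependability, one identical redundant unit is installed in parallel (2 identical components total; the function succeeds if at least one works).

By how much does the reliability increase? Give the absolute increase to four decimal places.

R_before = 0.805
R_after = 1 − (1 − 0.805)^2 = 0.9620
ΔR = 0.9620 − 0.805 = 0.1570

0.1570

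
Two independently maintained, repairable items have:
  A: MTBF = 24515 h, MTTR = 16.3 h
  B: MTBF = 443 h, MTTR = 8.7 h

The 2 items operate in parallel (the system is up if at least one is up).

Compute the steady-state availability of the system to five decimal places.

A(A) = MTBF/(MTBF+MTTR) = 24515/(24515+16.3) = 0.999336
A(B) = MTBF/(MTBF+MTTR) = 443/(443+8.7) = 0.980739
Parallel availability: 1 − (1 − 0.999336)(1 − 0.980739) = 0.99999

0.99999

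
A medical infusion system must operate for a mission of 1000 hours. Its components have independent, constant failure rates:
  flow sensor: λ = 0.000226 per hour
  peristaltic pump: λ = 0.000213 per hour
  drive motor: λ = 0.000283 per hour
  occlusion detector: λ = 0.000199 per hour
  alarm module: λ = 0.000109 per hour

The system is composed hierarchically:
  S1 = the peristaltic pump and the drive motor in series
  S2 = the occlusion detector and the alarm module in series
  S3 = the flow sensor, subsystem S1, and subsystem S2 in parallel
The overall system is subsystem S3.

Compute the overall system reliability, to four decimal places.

R(flow sensor) = exp(−0.000226 × 1000) = 0.797718
R(peristaltic pump) = exp(−0.000213 × 1000) = 0.808156
R(drive motor) = exp(−0.000283 × 1000) = 0.753520
R(occlusion detector) = exp(−0.000199 × 1000) = 0.819550
R(alarm module) = exp(−0.000109 × 1000) = 0.896730
Series (peristaltic pump and drive motor): 0.808156 × 0.753520 = 0.608962
Series (occlusion detector and alarm module): 0.819550 × 0.896730 = 0.734915
Parallel (flow sensor, [0.608962], and [0.734915]): 1 − (1 − 0.797718)(1 − 0.608962)(1 − 0.734915) = 0.9790

0.9790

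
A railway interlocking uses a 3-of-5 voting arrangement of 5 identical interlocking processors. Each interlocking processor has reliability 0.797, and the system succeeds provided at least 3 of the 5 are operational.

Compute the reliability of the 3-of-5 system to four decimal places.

0.9398

R = Σ_{i=3}^{5} C(5,i) p^i (1−p)^{5−i} with p = 0.797
C(5,3)·0.797^3·0.203^2 = 0.208625
C(5,4)·0.797^4·0.203^1 = 0.409543
C(5,5)·0.797^5·0.203^0 = 0.321582
Sum = 0.9398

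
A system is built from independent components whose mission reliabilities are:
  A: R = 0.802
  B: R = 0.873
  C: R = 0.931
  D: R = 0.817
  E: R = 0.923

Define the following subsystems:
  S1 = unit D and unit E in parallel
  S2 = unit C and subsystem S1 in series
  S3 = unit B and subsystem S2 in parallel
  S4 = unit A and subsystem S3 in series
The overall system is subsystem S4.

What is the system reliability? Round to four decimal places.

Parallel (D and E): 1 − (1 − 0.817000)(1 − 0.923000) = 0.985909
Series (C and [0.985909]): 0.931000 × 0.985909 = 0.917881
Parallel (B and [0.917881]): 1 − (1 − 0.873000)(1 − 0.917881) = 0.989571
Series (A and [0.989571]): 0.802000 × 0.989571 = 0.7936

0.7936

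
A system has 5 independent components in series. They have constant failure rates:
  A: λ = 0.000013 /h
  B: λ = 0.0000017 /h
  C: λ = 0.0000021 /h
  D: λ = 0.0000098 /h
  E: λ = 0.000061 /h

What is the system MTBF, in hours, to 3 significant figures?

Series of exponential components: λ_sys = Σ λ_i
λ_sys = 0.000013 + 0.0000017 + 0.0000021 + 0.0000098 + 0.000061 = 8.7600e-05 /h
MTBF = 1 / λ_sys = 11400 h

11400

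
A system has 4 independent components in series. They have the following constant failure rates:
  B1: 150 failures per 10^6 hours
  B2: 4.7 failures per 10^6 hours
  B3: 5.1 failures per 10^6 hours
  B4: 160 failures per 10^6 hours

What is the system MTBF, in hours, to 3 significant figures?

Series of exponential components: λ_sys = Σ λ_i
λ_sys = 0.00015 + 0.0000047 + 0.0000051 + 0.00016 = 3.1980e-04 /h
MTBF = 1 / λ_sys = 3130 h

3130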